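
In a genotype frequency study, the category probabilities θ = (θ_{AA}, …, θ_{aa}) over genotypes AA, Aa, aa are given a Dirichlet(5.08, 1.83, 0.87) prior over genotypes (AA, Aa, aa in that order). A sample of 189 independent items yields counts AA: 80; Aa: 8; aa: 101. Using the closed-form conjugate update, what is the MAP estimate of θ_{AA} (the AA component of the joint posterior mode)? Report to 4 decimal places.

The Dirichlet prior is conjugate to the Multinomial likelihood: each posterior αⱼ = prior αⱼ + observed count nⱼ.
Posterior concentration: (85.08, 9.83, 101.87), total = 196.78.
Joint mode component: (α_{AA}−1)/(Σα−K) = 84.08/193.78 = 0.4339.

0.4339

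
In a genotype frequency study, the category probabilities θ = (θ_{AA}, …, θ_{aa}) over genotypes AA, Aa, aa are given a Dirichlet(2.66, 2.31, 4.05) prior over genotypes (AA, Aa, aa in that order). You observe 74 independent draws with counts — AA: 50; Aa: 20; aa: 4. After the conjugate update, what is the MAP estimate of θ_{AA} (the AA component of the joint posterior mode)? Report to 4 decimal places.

The Dirichlet prior is conjugate to the Multinomial likelihood: each posterior αⱼ = prior αⱼ + observed count nⱼ.
Posterior concentration: (52.66, 22.31, 8.05), total = 83.02.
Joint mode component: (α_{AA}−1)/(Σα−K) = 51.66/80.02 = 0.6456.

0.6456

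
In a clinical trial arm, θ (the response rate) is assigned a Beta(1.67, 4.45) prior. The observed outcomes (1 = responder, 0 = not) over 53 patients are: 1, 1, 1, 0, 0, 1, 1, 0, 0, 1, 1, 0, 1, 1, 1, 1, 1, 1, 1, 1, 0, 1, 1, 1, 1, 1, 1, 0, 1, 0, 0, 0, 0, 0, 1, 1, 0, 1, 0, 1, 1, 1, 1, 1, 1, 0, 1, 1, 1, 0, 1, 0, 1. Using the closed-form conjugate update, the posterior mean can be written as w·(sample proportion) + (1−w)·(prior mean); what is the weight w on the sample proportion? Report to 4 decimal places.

0.8965

The Beta prior is conjugate to a Binomial/Bernoulli likelihood; the update adds successes to α and failures to β.
Posterior mean = (α₀+k)/(α₀+β₀+n) = [n/(α₀+β₀+n)]·(k/n) + [(α₀+β₀)/(α₀+β₀+n)]·α₀/(α₀+β₀), so only n and the prior enter the weight.
The weight on the data is w = n/(α₀+β₀+n) = 53/(1.67+4.45+53) = 53/59.12 = 0.8965.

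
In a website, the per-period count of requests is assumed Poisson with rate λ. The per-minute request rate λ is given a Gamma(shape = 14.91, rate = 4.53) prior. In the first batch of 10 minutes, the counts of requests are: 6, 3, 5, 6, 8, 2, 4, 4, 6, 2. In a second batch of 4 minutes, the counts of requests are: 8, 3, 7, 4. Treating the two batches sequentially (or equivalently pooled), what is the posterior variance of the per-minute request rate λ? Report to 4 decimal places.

0.2415

With a Gamma(shape α, rate β) prior, the Poisson likelihood is conjugate: the posterior is Gamma(α + ΣXᵢ, β + n).
Batch 1: sum of counts S = 46 over n = 10 minutes.
After batch 1: Gamma(α+S, β+n) = Gamma(14.91+46, 4.53+10) = Gamma(60.91, 14.53).
Batch 2: sum of counts S = 22 over n = 4 minutes.
After batch 2: Gamma(α+S, β+n) = Gamma(60.91+22, 14.53+4) = Gamma(82.91, 18.53).
Var = α/β² = 82.91/18.53² = 0.2415.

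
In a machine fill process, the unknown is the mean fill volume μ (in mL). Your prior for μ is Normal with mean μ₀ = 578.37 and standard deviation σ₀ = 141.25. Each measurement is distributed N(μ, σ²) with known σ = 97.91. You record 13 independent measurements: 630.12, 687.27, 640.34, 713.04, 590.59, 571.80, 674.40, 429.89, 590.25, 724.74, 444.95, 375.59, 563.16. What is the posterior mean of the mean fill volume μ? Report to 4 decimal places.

For Normal data with known variance σ², a Normal(μ₀, σ₀²) prior on μ is conjugate. Posterior precision = 1/σ₀² + n/σ²; posterior mean is the precision-weighted average of μ₀ and x̄.
Σxᵢ = 630.12 + 687.27 + 640.34 + 713.04 + 590.59 + 571.80 + 674.40 + 429.89 + 590.25 + 724.74 + 444.95 + 375.59 + 563.16 = 7636.14, so n·x̄ = 7636.14.
σ₀² = 141.25² = 19951.5625, σ² = 97.91² = 9586.3681; σ² + n·σ₀² = 9586.3681 + 13·19951.5625 = 268956.6806.
Posterior mean = (μ₀/σ₀² + n·x̄/σ²)/(1/σ₀² + n/σ²) = (σ²·μ₀ + σ₀²·n·x̄)/(σ² + n·σ₀²) = (9586.3681·578.37 + 19951.5625·7636.14)/268956.6806 = 157897392.186747/268956.6806 = 587.0737.

587.0737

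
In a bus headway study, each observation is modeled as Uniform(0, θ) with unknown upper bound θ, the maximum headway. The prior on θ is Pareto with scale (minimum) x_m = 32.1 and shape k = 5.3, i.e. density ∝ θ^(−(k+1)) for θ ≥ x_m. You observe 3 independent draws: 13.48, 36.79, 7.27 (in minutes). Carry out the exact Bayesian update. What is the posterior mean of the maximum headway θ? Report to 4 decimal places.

A Pareto(scale x_m, shape k) prior on the upper bound θ of Uniform(0, θ) is conjugate: posterior is Pareto(max(x_m, max xᵢ), k + n).
Sample maximum = 36.79; prior scale x_m = 32.1 → posterior scale = max = 36.79.
Posterior shape = 5.3 + 3 = 8.3.
E[θ|data] = k·x_m/(k−1) = 8.3·36.79/7.3 = 41.8297.

41.8297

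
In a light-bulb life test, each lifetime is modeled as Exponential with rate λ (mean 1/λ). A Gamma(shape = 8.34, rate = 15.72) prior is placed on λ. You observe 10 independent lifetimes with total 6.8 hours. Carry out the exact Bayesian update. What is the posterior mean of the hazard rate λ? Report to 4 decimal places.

0.8144

With a Gamma(shape α, rate β) prior on the exponential rate λ, the posterior after n observations with total T = Σxᵢ is Gamma(α+n, β+T).
Posterior: Gamma(8.34+10, 15.72+6.8) = Gamma(18.34, 22.52).
Posterior mean of λ = α/β = 18.34/22.52 = 0.8144.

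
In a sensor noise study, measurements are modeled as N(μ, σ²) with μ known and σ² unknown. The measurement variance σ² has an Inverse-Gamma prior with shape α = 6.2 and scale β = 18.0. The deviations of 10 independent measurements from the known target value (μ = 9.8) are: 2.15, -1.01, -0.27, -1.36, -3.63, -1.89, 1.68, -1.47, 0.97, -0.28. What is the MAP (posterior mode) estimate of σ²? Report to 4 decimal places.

2.7179

With known mean μ and an Inverse-Gamma(α, β) prior on σ², the Normal likelihood is conjugate: posterior is Inv-Gamma(α + n/2, β + Σ(xᵢ−μ)²/2).
Σ(xᵢ−μ)² = (2.15)² + (-1.01)² + (-0.27)² + (-1.36)² + (-3.63)² + (-1.89)² + (1.68)² + (-1.47)² + (0.97)² + (-0.28)² = 30.3167.
Posterior: Inv-Gamma(6.2 + 10/2, 18.0 + 30.3167/2) = Inv-Gamma(11.20, 33.15835).
Mode = β/(α+1) = 33.15835/12.20 = 2.7179.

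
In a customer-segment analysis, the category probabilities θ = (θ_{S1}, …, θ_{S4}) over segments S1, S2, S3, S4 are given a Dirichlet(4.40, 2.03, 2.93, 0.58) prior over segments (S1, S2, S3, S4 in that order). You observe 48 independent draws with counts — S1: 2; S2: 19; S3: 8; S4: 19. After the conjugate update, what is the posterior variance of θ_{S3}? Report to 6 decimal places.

0.002597

The Dirichlet prior is conjugate to the Multinomial likelihood: each posterior αⱼ = prior αⱼ + observed count nⱼ.
Posterior concentration: (6.40, 21.03, 10.93, 19.58), total = 57.94.
Var[θ_j] = α_j(Σα−α_j)/((Σα)²(Σα+1)) = 10.93·47.01/(57.94²·58.94) = 0.002597.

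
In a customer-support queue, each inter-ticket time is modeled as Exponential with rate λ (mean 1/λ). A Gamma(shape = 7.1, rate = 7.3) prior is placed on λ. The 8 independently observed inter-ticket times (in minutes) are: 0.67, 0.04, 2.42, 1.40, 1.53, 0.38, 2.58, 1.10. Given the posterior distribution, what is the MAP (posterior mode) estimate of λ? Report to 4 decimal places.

With a Gamma(shape α, rate β) prior on the exponential rate λ, the posterior after n observations with total T = Σxᵢ is Gamma(α+n, β+T).
Sum of observations T = 10.12 minutes; n = 8.
Posterior: Gamma(7.1+8, 7.3+10.12) = Gamma(15.1, 17.42).
Mode = (α−1)/β = 0.8094.

0.8094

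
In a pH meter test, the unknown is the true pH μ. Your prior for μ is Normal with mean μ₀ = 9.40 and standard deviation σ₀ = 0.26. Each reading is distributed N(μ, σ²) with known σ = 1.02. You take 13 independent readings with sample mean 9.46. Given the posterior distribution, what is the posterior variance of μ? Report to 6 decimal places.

0.036646

For Normal data with known variance σ², a Normal(μ₀, σ₀²) prior on μ is conjugate. Posterior precision = 1/σ₀² + n/σ²; posterior mean is the precision-weighted average of μ₀ and x̄.
σ₀² = 0.26² = 0.0676, σ² = 1.02² = 1.0404; σ² + n·σ₀² = 1.0404 + 13·0.0676 = 1.9192.
Posterior precision = 1/σ₀² + n/σ² = 1/0.0676 + 13/1.0404 = (σ² + n·σ₀²)/(σ₀²σ²) = 1.9192/(0.0676·1.0404); posterior variance σₙ² = σ₀²σ²/(σ² + n·σ₀²) = 0.0676·1.0404/1.9192 = 0.036646.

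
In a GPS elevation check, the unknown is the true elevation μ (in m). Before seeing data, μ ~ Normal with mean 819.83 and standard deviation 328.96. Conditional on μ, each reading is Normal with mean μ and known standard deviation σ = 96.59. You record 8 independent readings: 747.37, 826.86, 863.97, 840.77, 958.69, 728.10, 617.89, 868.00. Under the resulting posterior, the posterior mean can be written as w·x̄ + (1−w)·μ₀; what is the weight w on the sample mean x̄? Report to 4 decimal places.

0.9893

For Normal data with known variance σ², a Normal(μ₀, σ₀²) prior on μ is conjugate. Posterior precision = 1/σ₀² + n/σ²; posterior mean is the precision-weighted average of μ₀ and x̄.
σ₀² = 328.96² = 108214.6816, σ² = 96.59² = 9329.6281. Prior precision 1/σ₀² = 1/108214.6816; data precision n/σ² = 8/9329.6281.
w = (n/σ²)/(1/σ₀² + n/σ²) = n·σ₀²/(σ² + n·σ₀²) = 8·108214.6816/(9329.6281 + 8·108214.6816) = 865717.4528/875047.0809 = 0.9893.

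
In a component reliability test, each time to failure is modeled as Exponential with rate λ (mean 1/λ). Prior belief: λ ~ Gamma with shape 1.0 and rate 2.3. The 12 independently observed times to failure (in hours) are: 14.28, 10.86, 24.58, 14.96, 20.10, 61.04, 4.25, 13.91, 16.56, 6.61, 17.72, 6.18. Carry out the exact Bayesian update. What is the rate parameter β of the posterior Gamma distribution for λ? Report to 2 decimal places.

With a Gamma(shape α, rate β) prior on the exponential rate λ, the posterior after n observations with total T = Σxᵢ is Gamma(α+n, β+T).
Sum of observations T = 211.05 hours; n = 12.
Posterior: Gamma(1.0+12, 2.3+211.05) = Gamma(13.0, 213.35).
Posterior β = 213.35.

213.35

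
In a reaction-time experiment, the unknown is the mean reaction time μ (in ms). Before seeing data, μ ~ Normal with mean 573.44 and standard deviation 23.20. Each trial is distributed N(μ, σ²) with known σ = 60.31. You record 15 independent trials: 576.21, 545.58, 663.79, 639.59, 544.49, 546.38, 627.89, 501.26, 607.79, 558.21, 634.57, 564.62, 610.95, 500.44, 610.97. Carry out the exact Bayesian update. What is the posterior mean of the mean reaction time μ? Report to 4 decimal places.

For Normal data with known variance σ², a Normal(μ₀, σ₀²) prior on μ is conjugate. Posterior precision = 1/σ₀² + n/σ²; posterior mean is the precision-weighted average of μ₀ and x̄.
Σxᵢ = 576.21 + 545.58 + 663.79 + 639.59 + 544.49 + 546.38 + 627.89 + 501.26 + 607.79 + 558.21 + 634.57 + 564.62 + 610.95 + 500.44 + 610.97 = 8732.74, so n·x̄ = 8732.74.
σ₀² = 23.20² = 538.24, σ² = 60.31² = 3637.2961; σ² + n·σ₀² = 3637.2961 + 15·538.24 = 11710.8961.
Posterior mean = (μ₀/σ₀² + n·x̄/σ²)/(1/σ₀² + n/σ²) = (σ²·μ₀ + σ₀²·n·x̄)/(σ² + n·σ₀²) = (3637.2961·573.44 + 538.24·8732.74)/11710.8961 = 6786081.053184/11710.8961 = 579.4673.

579.4673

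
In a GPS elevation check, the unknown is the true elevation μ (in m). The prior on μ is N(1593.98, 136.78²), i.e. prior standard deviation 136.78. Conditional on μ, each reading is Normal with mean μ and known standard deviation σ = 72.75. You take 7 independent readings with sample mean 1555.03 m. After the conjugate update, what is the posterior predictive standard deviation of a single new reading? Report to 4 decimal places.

For Normal data with known variance σ², a Normal(μ₀, σ₀²) prior on μ is conjugate. Posterior precision = 1/σ₀² + n/σ²; posterior mean is the precision-weighted average of μ₀ and x̄.
σ₀² = 136.78² = 18708.7684, σ² = 72.75² = 5292.5625; σ² + n·σ₀² = 5292.5625 + 7·18708.7684 = 136253.9413.
Posterior precision = 1/σ₀² + n/σ² = 1/18708.7684 + 7/5292.5625 = (σ² + n·σ₀²)/(σ₀²σ²) = 136253.9413/(18708.7684·5292.5625); posterior variance σₙ² = σ₀²σ²/(σ² + n·σ₀²) = 18708.7684·5292.5625/136253.9413 = 726.711647.
Predictive variance for one new observation = σₙ² + σ² = 18708.7684·5292.5625/136253.9413 + 5292.5625 = σ²·(σ₀² + 136253.9413)/136253.9413 = 5292.5625·154962.7097/136253.9413 = 6019.274147; SD = √(5292.5625·154962.7097/136253.9413) = 77.5840.

77.5840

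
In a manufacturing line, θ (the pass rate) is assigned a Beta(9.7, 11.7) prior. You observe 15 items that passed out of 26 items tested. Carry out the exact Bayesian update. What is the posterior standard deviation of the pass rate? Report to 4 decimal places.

The Beta prior is conjugate to a Binomial/Bernoulli likelihood; the update adds successes to α and failures to β.
Posterior: Beta(α+k, β+n−k) = Beta(9.7+15, 11.7+11) = Beta(24.7, 22.7).
Var = αβ/((α+β)²(α+β+1)) = 24.7·22.7/(47.4²·48.4) = 0.00515609; SD = √0.00515609 = 0.0718.

0.0718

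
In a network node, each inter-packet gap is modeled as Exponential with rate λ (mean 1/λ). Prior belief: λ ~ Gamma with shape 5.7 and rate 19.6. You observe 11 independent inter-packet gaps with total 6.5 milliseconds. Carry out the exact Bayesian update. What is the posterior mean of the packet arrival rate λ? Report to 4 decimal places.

With a Gamma(shape α, rate β) prior on the exponential rate λ, the posterior after n observations with total T = Σxᵢ is Gamma(α+n, β+T).
Posterior: Gamma(5.7+11, 19.6+6.5) = Gamma(16.7, 26.1).
Posterior mean of λ = α/β = 16.7/26.1 = 0.6398.

0.6398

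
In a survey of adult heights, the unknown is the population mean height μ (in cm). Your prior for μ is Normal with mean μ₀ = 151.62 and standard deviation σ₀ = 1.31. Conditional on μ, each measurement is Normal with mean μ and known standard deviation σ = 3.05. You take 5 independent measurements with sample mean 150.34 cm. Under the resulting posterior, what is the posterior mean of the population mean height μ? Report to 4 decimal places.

151.0058

For Normal data with known variance σ², a Normal(μ₀, σ₀²) prior on μ is conjugate. Posterior precision = 1/σ₀² + n/σ²; posterior mean is the precision-weighted average of μ₀ and x̄.
n·x̄ = 5·150.34 = 751.7.
σ₀² = 1.31² = 1.7161, σ² = 3.05² = 9.3025; σ² + n·σ₀² = 9.3025 + 5·1.7161 = 17.883.
Posterior mean = (μ₀/σ₀² + n·x̄/σ²)/(1/σ₀² + n/σ²) = (σ²·μ₀ + σ₀²·n·x̄)/(σ² + n·σ₀²) = (9.3025·151.62 + 1.7161·751.7)/17.883 = 2700.43742/17.883 = 151.0058.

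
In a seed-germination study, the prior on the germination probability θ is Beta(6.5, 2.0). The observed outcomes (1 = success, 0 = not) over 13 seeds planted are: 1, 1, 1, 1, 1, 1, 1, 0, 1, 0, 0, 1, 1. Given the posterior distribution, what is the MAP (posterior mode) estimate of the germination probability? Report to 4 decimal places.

The Beta prior is conjugate to a Binomial/Bernoulli likelihood; the update adds successes to α and failures to β.
Posterior: Beta(α+k, β+n−k) = Beta(6.5+10, 2.0+3) = Beta(16.5, 5.0).
Mode of Beta(a,b) for a,b>1 is (a−1)/(a+b−2) = 15.5/19.5 = 0.7949.

0.7949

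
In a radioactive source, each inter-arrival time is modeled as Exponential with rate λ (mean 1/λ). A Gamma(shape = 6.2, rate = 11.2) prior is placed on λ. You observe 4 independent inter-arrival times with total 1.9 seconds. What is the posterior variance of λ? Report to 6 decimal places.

0.059437

With a Gamma(shape α, rate β) prior on the exponential rate λ, the posterior after n observations with total T = Σxᵢ is Gamma(α+n, β+T).
Posterior: Gamma(6.2+4, 11.2+1.9) = Gamma(10.2, 13.1).
Var = α/β² = 0.059437.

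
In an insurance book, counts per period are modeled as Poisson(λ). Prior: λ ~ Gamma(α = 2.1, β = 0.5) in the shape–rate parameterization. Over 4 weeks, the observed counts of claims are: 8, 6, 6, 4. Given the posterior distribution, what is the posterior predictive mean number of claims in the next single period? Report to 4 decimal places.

With a Gamma(shape α, rate β) prior, the Poisson likelihood is conjugate: the posterior is Gamma(α + ΣXᵢ, β + n).
Sum of counts S = 24 over n = 4 weeks.
Posterior: Gamma(α+S, β+n) = Gamma(2.1+24, 0.5+4) = Gamma(26.1, 4.5).
The predictive distribution for one future period is NegBinom with mean α/β = 5.8000.

5.8000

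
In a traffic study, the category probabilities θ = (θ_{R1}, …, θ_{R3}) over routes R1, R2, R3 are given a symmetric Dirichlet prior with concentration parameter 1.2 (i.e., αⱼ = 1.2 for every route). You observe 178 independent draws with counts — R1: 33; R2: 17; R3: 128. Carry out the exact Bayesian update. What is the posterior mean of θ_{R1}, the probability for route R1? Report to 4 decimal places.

The Dirichlet prior is conjugate to the Multinomial likelihood: each posterior αⱼ = prior αⱼ + observed count nⱼ.
Posterior concentration: (34.2, 18.2, 129.2), total = 181.6.
E[θ_{R1}|data] = α_{R1}/Σα = 34.2/181.6 = 0.1883.

0.1883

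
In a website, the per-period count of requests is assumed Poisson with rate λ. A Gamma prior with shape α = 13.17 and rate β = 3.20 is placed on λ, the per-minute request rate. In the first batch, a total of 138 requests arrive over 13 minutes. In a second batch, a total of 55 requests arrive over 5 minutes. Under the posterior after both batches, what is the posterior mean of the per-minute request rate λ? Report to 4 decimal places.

With a Gamma(shape α, rate β) prior, the Poisson likelihood is conjugate: the posterior is Gamma(α + ΣXᵢ, β + n).
After batch 1: Gamma(α+S, β+n) = Gamma(13.17+138, 3.20+13) = Gamma(151.17, 16.20).
After batch 2: Gamma(α+S, β+n) = Gamma(151.17+55, 16.20+5) = Gamma(206.17, 21.20).
Posterior mean = α/β = 206.17/21.20 = 9.7250.

9.7250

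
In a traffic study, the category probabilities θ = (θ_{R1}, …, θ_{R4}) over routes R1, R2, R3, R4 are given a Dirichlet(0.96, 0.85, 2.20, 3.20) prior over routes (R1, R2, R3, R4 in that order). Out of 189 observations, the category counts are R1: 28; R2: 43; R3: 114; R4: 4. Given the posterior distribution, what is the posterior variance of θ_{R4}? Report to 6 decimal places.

The Dirichlet prior is conjugate to the Multinomial likelihood: each posterior αⱼ = prior αⱼ + observed count nⱼ.
Posterior concentration: (28.96, 43.85, 116.20, 7.20), total = 196.21.
Var[θ_j] = α_j(Σα−α_j)/((Σα)²(Σα+1)) = 7.20·189.01/(196.21²·197.21) = 0.000179.

0.000179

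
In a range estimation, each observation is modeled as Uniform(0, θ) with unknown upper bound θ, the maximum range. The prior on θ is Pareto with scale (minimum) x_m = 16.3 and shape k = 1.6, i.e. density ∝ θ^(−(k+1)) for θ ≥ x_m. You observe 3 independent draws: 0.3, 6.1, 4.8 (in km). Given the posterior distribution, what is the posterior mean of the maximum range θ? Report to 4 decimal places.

A Pareto(scale x_m, shape k) prior on the upper bound θ of Uniform(0, θ) is conjugate: posterior is Pareto(max(x_m, max xᵢ), k + n).
Sample maximum = 6.1; prior scale x_m = 16.3 → posterior scale = max = 16.3.
Posterior shape = 1.6 + 3 = 4.6.
E[θ|data] = k·x_m/(k−1) = 4.6·16.3/3.6 = 20.8278.

20.8278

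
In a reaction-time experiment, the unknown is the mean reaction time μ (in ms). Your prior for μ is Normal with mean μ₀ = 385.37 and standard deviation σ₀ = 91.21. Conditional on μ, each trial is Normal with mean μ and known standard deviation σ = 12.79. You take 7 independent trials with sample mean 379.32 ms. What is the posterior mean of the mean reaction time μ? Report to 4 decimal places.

379.3369

For Normal data with known variance σ², a Normal(μ₀, σ₀²) prior on μ is conjugate. Posterior precision = 1/σ₀² + n/σ²; posterior mean is the precision-weighted average of μ₀ and x̄.
n·x̄ = 7·379.32 = 2655.24.
σ₀² = 91.21² = 8319.2641, σ² = 12.79² = 163.5841; σ² + n·σ₀² = 163.5841 + 7·8319.2641 = 58398.4328.
Posterior mean = (μ₀/σ₀² + n·x̄/σ²)/(1/σ₀² + n/σ²) = (σ²·μ₀ + σ₀²·n·x̄)/(σ² + n·σ₀²) = (163.5841·385.37 + 8319.2641·2655.24)/58398.4328 = 22152683.213501/58398.4328 = 379.3369.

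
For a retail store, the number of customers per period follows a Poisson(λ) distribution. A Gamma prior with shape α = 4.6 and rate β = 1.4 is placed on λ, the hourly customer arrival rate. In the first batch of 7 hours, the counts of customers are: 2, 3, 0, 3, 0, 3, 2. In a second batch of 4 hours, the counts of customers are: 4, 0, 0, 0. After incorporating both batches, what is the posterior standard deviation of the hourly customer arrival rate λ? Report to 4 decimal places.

With a Gamma(shape α, rate β) prior, the Poisson likelihood is conjugate: the posterior is Gamma(α + ΣXᵢ, β + n).
Batch 1: sum of counts S = 13 over n = 7 hours.
After batch 1: Gamma(α+S, β+n) = Gamma(4.6+13, 1.4+7) = Gamma(17.6, 8.4).
Batch 2: sum of counts S = 4 over n = 4 hours.
After batch 2: Gamma(α+S, β+n) = Gamma(17.6+4, 8.4+4) = Gamma(21.6, 12.4).
SD = √α/β = √21.6/12.4 = 0.3748.

0.3748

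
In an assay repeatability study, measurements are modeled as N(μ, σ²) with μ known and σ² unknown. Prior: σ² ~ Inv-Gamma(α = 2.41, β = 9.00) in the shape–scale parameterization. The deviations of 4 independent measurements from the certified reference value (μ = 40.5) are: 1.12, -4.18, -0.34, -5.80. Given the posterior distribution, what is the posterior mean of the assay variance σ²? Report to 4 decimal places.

10.3347

With known mean μ and an Inverse-Gamma(α, β) prior on σ², the Normal likelihood is conjugate: posterior is Inv-Gamma(α + n/2, β + Σ(xᵢ−μ)²/2).
Σ(xᵢ−μ)² = (1.12)² + (-4.18)² + (-0.34)² + (-5.80)² = 52.4824.
Posterior: Inv-Gamma(2.41 + 4/2, 9.00 + 52.4824/2) = Inv-Gamma(4.41, 35.24120).
E[σ²|data] = β/(α−1) = 35.24120/3.41 = 10.3347.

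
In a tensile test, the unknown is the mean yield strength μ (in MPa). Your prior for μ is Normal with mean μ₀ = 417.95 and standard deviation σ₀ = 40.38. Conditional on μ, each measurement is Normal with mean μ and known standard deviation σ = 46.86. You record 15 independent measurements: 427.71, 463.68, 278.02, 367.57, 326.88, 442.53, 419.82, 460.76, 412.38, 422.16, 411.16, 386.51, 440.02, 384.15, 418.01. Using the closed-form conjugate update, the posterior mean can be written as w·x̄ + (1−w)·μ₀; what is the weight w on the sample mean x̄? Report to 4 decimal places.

0.9176

For Normal data with known variance σ², a Normal(μ₀, σ₀²) prior on μ is conjugate. Posterior precision = 1/σ₀² + n/σ²; posterior mean is the precision-weighted average of μ₀ and x̄.
σ₀² = 40.38² = 1630.5444, σ² = 46.86² = 2195.8596. Prior precision 1/σ₀² = 1/1630.5444; data precision n/σ² = 15/2195.8596.
w = (n/σ²)/(1/σ₀² + n/σ²) = n·σ₀²/(σ² + n·σ₀²) = 15·1630.5444/(2195.8596 + 15·1630.5444) = 24458.166/26654.0256 = 0.9176.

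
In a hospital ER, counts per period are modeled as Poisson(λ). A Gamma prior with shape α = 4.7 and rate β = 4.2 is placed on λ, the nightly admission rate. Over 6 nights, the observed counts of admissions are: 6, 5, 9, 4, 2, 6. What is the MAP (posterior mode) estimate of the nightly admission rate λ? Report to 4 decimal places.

With a Gamma(shape α, rate β) prior, the Poisson likelihood is conjugate: the posterior is Gamma(α + ΣXᵢ, β + n).
Sum of counts S = 32 over n = 6 nights.
Posterior: Gamma(α+S, β+n) = Gamma(4.7+32, 4.2+6) = Gamma(36.7, 10.2).
Mode of Gamma(α,β) for α≥1 is (α−1)/β = 35.7/10.2 = 3.5000.

3.5000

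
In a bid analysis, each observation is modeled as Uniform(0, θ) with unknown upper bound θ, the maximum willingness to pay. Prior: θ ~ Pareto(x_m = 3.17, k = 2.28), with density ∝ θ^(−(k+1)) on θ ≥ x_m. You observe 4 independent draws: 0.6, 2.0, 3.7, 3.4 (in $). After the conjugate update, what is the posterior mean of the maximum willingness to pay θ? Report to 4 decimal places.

A Pareto(scale x_m, shape k) prior on the upper bound θ of Uniform(0, θ) is conjugate: posterior is Pareto(max(x_m, max xᵢ), k + n).
Sample maximum = 3.7; prior scale x_m = 3.17 → posterior scale = max = 3.70.
Posterior shape = 2.28 + 4 = 6.28.
E[θ|data] = k·x_m/(k−1) = 6.28·3.70/5.28 = 4.4008.

4.4008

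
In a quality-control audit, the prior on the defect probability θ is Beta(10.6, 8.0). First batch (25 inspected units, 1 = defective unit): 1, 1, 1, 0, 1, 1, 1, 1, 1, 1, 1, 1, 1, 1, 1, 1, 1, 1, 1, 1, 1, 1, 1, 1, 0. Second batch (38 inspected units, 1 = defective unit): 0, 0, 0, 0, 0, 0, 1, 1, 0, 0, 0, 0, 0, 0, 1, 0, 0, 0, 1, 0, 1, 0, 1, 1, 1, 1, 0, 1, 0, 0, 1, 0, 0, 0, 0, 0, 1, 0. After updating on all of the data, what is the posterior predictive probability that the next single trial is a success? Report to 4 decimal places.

The Beta prior is conjugate to a Binomial/Bernoulli likelihood; the update adds successes to α and failures to β.
After batch 1: Beta(10.6+23, 8.0+2) = Beta(33.6, 10.0).
After batch 2: Beta(33.6+12, 10.0+26) = Beta(45.6, 36.0).
For a single future Bernoulli trial, P(success | data) = α/(α+β) = 0.5588.

0.5588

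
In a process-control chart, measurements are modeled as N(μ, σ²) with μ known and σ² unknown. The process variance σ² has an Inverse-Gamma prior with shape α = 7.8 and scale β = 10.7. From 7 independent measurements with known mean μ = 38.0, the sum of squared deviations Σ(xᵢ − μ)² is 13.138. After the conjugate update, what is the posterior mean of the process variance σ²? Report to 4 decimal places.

1.6766

With known mean μ and an Inverse-Gamma(α, β) prior on σ², the Normal likelihood is conjugate: posterior is Inv-Gamma(α + n/2, β + Σ(xᵢ−μ)²/2).
Posterior: Inv-Gamma(7.8 + 7/2, 10.7 + 13.138/2) = Inv-Gamma(11.30, 17.2690).
E[σ²|data] = β/(α−1) = 17.2690/10.30 = 1.6766.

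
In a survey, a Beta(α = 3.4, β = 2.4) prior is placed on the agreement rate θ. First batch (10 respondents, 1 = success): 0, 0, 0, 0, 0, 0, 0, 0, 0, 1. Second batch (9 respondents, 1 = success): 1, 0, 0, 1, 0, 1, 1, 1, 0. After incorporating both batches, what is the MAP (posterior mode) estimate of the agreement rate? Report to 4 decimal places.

The Beta prior is conjugate to a Binomial/Bernoulli likelihood; the update adds successes to α and failures to β.
After batch 1: Beta(3.4+1, 2.4+9) = Beta(4.4, 11.4).
After batch 2: Beta(4.4+5, 11.4+4) = Beta(9.4, 15.4).
Mode of Beta(a,b) for a,b>1 is (a−1)/(a+b−2) = 8.4/22.8 = 0.3684.

0.3684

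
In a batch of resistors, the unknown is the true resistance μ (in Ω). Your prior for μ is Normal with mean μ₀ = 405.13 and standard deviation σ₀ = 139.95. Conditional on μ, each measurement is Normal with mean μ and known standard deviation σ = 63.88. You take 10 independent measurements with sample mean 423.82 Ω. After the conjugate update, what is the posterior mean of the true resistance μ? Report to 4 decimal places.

423.4385

For Normal data with known variance σ², a Normal(μ₀, σ₀²) prior on μ is conjugate. Posterior precision = 1/σ₀² + n/σ²; posterior mean is the precision-weighted average of μ₀ and x̄.
n·x̄ = 10·423.82 = 4238.2.
σ₀² = 139.95² = 19586.0025, σ² = 63.88² = 4080.6544; σ² + n·σ₀² = 4080.6544 + 10·19586.0025 = 199940.6794.
Posterior mean = (μ₀/σ₀² + n·x̄/σ²)/(1/σ₀² + n/σ²) = (σ²·μ₀ + σ₀²·n·x̄)/(σ² + n·σ₀²) = (4080.6544·405.13 + 19586.0025·4238.2)/199940.6794 = 84662591.312572/199940.6794 = 423.4385.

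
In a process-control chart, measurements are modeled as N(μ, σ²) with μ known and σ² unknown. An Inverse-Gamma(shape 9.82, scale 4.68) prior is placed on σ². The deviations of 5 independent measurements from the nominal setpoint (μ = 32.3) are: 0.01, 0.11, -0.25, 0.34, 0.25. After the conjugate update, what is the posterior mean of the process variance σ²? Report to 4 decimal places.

0.4246

With known mean μ and an Inverse-Gamma(α, β) prior on σ², the Normal likelihood is conjugate: posterior is Inv-Gamma(α + n/2, β + Σ(xᵢ−μ)²/2).
Σ(xᵢ−μ)² = (0.01)² + (0.11)² + (-0.25)² + (0.34)² + (0.25)² = 0.2528.
Posterior: Inv-Gamma(9.82 + 5/2, 4.68 + 0.2528/2) = Inv-Gamma(12.32, 4.80640).
E[σ²|data] = β/(α−1) = 4.80640/11.32 = 0.4246.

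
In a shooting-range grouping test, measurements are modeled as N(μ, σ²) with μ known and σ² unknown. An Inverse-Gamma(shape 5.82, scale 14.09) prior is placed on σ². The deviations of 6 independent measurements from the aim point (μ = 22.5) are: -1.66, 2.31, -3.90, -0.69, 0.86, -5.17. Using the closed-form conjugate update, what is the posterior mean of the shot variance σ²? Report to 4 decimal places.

5.0784

With known mean μ and an Inverse-Gamma(α, β) prior on σ², the Normal likelihood is conjugate: posterior is Inv-Gamma(α + n/2, β + Σ(xᵢ−μ)²/2).
Σ(xᵢ−μ)² = (-1.66)² + (2.31)² + (-3.90)² + (-0.69)² + (0.86)² + (-5.17)² = 51.2463.
Posterior: Inv-Gamma(5.82 + 6/2, 14.09 + 51.2463/2) = Inv-Gamma(8.82, 39.71315).
E[σ²|data] = β/(α−1) = 39.71315/7.82 = 5.0784.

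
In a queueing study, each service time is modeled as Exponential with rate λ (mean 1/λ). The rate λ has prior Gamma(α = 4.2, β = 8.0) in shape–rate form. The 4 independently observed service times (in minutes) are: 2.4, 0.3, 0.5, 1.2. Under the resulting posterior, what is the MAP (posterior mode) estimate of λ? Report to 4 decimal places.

0.5806

With a Gamma(shape α, rate β) prior on the exponential rate λ, the posterior after n observations with total T = Σxᵢ is Gamma(α+n, β+T).
Sum of observations T = 4.4 minutes; n = 4.
Posterior: Gamma(4.2+4, 8.0+4.4) = Gamma(8.2, 12.4).
Mode = (α−1)/β = 0.5806.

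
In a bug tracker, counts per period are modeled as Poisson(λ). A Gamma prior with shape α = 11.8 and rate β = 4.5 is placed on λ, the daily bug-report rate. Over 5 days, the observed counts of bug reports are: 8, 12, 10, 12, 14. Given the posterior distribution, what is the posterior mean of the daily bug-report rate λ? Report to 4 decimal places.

7.1368

With a Gamma(shape α, rate β) prior, the Poisson likelihood is conjugate: the posterior is Gamma(α + ΣXᵢ, β + n).
Sum of counts S = 56 over n = 5 days.
Posterior: Gamma(α+S, β+n) = Gamma(11.8+56, 4.5+5) = Gamma(67.8, 9.5).
Posterior mean = α/β = 67.8/9.5 = 7.1368.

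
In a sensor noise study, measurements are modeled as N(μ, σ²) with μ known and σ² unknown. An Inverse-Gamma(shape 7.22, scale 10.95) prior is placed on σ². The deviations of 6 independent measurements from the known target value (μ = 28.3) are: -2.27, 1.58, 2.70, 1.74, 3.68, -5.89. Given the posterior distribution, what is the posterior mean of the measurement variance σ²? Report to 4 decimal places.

With known mean μ and an Inverse-Gamma(α, β) prior on σ², the Normal likelihood is conjugate: posterior is Inv-Gamma(α + n/2, β + Σ(xᵢ−μ)²/2).
Σ(xᵢ−μ)² = (-2.27)² + (1.58)² + (2.70)² + (1.74)² + (3.68)² + (-5.89)² = 66.2014.
Posterior: Inv-Gamma(7.22 + 6/2, 10.95 + 66.2014/2) = Inv-Gamma(10.22, 44.05070).
E[σ²|data] = β/(α−1) = 44.05070/9.22 = 4.7777.

4.7777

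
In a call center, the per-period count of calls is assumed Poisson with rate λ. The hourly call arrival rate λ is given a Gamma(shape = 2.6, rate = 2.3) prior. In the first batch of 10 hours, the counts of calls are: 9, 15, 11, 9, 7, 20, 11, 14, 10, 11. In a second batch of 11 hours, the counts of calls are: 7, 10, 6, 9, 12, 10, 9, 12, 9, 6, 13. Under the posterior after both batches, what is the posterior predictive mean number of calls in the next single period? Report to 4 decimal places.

With a Gamma(shape α, rate β) prior, the Poisson likelihood is conjugate: the posterior is Gamma(α + ΣXᵢ, β + n).
Batch 1: sum of counts S = 117 over n = 10 hours.
After batch 1: Gamma(α+S, β+n) = Gamma(2.6+117, 2.3+10) = Gamma(119.6, 12.3).
Batch 2: sum of counts S = 103 over n = 11 hours.
After batch 2: Gamma(α+S, β+n) = Gamma(119.6+103, 12.3+11) = Gamma(222.6, 23.3).
The predictive distribution for one future period is NegBinom with mean α/β = 9.5536.

9.5536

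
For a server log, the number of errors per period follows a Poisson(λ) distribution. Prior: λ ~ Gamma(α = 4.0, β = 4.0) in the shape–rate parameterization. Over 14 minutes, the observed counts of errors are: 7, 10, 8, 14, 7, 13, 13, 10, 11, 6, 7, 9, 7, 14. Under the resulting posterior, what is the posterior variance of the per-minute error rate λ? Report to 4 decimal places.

With a Gamma(shape α, rate β) prior, the Poisson likelihood is conjugate: the posterior is Gamma(α + ΣXᵢ, β + n).
Sum of counts S = 136 over n = 14 minutes.
Posterior: Gamma(α+S, β+n) = Gamma(4.0+136, 4.0+14) = Gamma(140.0, 18.0).
Var = α/β² = 140.0/18.0² = 0.4321.

0.4321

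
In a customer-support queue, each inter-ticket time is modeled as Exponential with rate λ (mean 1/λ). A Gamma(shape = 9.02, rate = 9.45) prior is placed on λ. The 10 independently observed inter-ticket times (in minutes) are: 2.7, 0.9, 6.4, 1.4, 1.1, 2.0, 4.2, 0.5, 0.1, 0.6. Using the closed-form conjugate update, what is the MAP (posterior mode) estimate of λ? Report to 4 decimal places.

With a Gamma(shape α, rate β) prior on the exponential rate λ, the posterior after n observations with total T = Σxᵢ is Gamma(α+n, β+T).
Sum of observations T = 19.9 minutes; n = 10.
Posterior: Gamma(9.02+10, 9.45+19.9) = Gamma(19.02, 29.35).
Mode = (α−1)/β = 0.6140.

0.6140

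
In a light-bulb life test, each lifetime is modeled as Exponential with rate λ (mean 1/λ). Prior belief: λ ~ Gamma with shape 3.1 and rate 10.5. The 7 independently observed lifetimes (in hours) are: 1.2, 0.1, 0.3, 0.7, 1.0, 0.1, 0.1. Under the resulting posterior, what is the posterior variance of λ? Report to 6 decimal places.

0.051531

With a Gamma(shape α, rate β) prior on the exponential rate λ, the posterior after n observations with total T = Σxᵢ is Gamma(α+n, β+T).
Sum of observations T = 3.5 hours; n = 7.
Posterior: Gamma(3.1+7, 10.5+3.5) = Gamma(10.1, 14.0).
Var = α/β² = 0.051531.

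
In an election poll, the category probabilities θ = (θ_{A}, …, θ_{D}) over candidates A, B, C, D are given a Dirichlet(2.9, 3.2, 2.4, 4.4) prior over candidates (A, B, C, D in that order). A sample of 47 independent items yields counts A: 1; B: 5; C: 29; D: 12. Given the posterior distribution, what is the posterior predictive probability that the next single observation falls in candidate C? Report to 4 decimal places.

0.5242

The Dirichlet prior is conjugate to the Multinomial likelihood: each posterior αⱼ = prior αⱼ + observed count nⱼ.
Posterior concentration: (3.9, 8.2, 31.4, 16.4), total = 59.9.
P(next = C | data) = α_{C}/Σα = 0.5242.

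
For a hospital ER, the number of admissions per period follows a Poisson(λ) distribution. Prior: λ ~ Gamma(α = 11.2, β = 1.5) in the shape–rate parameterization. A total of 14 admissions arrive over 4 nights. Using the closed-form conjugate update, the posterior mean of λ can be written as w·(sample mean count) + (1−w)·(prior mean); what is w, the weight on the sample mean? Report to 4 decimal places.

0.7273

With a Gamma(shape α, rate β) prior, the Poisson likelihood is conjugate: the posterior is Gamma(α + ΣXᵢ, β + n).
Posterior mean = (α₀+S)/(β₀+n) = [n/(β₀+n)]·(S/n) + [β₀/(β₀+n)]·(α₀/β₀), so only n and β₀ enter the weight.
Weight on data w = n/(β₀+n) = 4/(1.5+4) = 4/5.5 = 0.7273.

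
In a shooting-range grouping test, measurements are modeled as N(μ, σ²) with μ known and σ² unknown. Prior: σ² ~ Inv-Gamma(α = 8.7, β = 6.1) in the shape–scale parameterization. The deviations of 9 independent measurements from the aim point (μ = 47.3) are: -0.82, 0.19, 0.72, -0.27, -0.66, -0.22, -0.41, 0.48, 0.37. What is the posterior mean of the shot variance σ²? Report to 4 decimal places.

With known mean μ and an Inverse-Gamma(α, β) prior on σ², the Normal likelihood is conjugate: posterior is Inv-Gamma(α + n/2, β + Σ(xᵢ−μ)²/2).
Σ(xᵢ−μ)² = (-0.82)² + (0.19)² + (0.72)² + (-0.27)² + (-0.66)² + (-0.22)² + (-0.41)² + (0.48)² + (0.37)² = 2.3192.
Posterior: Inv-Gamma(8.7 + 9/2, 6.1 + 2.3192/2) = Inv-Gamma(13.20, 7.25960).
E[σ²|data] = β/(α−1) = 7.25960/12.20 = 0.5950.

0.5950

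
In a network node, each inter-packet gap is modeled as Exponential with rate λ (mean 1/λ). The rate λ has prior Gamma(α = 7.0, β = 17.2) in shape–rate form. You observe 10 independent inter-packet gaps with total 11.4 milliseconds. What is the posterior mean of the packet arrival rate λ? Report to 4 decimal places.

With a Gamma(shape α, rate β) prior on the exponential rate λ, the posterior after n observations with total T = Σxᵢ is Gamma(α+n, β+T).
Posterior: Gamma(7.0+10, 17.2+11.4) = Gamma(17.0, 28.6).
Posterior mean of λ = α/β = 17.0/28.6 = 0.5944.

0.5944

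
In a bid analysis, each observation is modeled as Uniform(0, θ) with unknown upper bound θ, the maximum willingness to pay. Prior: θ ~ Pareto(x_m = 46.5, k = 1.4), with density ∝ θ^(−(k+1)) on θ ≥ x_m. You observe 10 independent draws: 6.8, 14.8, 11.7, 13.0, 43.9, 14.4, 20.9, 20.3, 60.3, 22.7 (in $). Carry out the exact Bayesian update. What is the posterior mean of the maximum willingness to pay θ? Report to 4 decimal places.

A Pareto(scale x_m, shape k) prior on the upper bound θ of Uniform(0, θ) is conjugate: posterior is Pareto(max(x_m, max xᵢ), k + n).
Sample maximum = 60.3; prior scale x_m = 46.5 → posterior scale = max = 60.3.
Posterior shape = 1.4 + 10 = 11.4.
E[θ|data] = k·x_m/(k−1) = 11.4·60.3/10.4 = 66.0981.

66.0981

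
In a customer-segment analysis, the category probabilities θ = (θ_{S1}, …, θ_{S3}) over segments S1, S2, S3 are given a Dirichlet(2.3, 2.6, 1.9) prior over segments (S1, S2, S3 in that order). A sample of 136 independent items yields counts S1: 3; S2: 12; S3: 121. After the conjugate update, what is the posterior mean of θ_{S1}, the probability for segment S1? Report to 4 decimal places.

0.0371

The Dirichlet prior is conjugate to the Multinomial likelihood: each posterior αⱼ = prior αⱼ + observed count nⱼ.
Posterior concentration: (5.3, 14.6, 122.9), total = 142.8.
E[θ_{S1}|data] = α_{S1}/Σα = 5.3/142.8 = 0.0371.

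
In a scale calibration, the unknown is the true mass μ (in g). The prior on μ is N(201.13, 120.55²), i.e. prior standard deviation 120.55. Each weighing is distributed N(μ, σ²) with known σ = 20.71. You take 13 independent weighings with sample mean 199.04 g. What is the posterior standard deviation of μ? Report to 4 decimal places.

5.7374

For Normal data with known variance σ², a Normal(μ₀, σ₀²) prior on μ is conjugate. Posterior precision = 1/σ₀² + n/σ²; posterior mean is the precision-weighted average of μ₀ and x̄.
σ₀² = 120.55² = 14532.3025, σ² = 20.71² = 428.9041; σ² + n·σ₀² = 428.9041 + 13·14532.3025 = 189348.8366.
Posterior precision = 1/σ₀² + n/σ² = 1/14532.3025 + 13/428.9041 = (σ² + n·σ₀²)/(σ₀²σ²) = 189348.8366/(14532.3025·428.9041); posterior variance σₙ² = σ₀²σ²/(σ² + n·σ₀²) = 14532.3025·428.9041/189348.8366 = 32.917890.
Posterior SD = √σₙ² = √(14532.3025·428.9041/189348.8366) = 5.7374.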